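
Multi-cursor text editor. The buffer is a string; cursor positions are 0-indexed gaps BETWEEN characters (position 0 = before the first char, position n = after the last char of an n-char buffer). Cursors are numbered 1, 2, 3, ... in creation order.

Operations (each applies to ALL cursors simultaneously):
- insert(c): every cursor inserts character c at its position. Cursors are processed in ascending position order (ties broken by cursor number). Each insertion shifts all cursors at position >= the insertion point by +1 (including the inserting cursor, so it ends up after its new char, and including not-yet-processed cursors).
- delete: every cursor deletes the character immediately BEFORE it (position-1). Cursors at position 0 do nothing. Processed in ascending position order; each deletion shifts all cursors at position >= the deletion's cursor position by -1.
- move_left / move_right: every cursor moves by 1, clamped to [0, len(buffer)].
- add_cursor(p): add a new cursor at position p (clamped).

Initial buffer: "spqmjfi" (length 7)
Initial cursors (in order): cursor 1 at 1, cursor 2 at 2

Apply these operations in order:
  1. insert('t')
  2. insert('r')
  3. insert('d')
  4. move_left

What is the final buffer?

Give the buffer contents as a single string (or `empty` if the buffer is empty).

After op 1 (insert('t')): buffer="stptqmjfi" (len 9), cursors c1@2 c2@4, authorship .1.2.....
After op 2 (insert('r')): buffer="strptrqmjfi" (len 11), cursors c1@3 c2@6, authorship .11.22.....
After op 3 (insert('d')): buffer="strdptrdqmjfi" (len 13), cursors c1@4 c2@8, authorship .111.222.....
After op 4 (move_left): buffer="strdptrdqmjfi" (len 13), cursors c1@3 c2@7, authorship .111.222.....

Answer: strdptrdqmjfi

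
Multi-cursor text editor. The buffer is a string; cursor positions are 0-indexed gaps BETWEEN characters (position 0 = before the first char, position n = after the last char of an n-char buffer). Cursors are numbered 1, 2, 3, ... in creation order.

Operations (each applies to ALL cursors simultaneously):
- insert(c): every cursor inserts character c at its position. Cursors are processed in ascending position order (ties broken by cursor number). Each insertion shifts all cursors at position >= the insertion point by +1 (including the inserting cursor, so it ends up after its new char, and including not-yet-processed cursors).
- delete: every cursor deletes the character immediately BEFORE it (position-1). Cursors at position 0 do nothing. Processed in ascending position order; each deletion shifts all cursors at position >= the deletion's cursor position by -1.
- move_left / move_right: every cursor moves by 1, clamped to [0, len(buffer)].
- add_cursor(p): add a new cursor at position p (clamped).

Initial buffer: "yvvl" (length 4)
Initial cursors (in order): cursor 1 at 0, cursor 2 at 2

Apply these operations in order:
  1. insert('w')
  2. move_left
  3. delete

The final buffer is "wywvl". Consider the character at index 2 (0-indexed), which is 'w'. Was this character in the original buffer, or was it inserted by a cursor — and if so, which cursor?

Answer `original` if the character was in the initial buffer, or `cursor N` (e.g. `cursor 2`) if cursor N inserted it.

After op 1 (insert('w')): buffer="wyvwvl" (len 6), cursors c1@1 c2@4, authorship 1..2..
After op 2 (move_left): buffer="wyvwvl" (len 6), cursors c1@0 c2@3, authorship 1..2..
After op 3 (delete): buffer="wywvl" (len 5), cursors c1@0 c2@2, authorship 1.2..
Authorship (.=original, N=cursor N): 1 . 2 . .
Index 2: author = 2

Answer: cursor 2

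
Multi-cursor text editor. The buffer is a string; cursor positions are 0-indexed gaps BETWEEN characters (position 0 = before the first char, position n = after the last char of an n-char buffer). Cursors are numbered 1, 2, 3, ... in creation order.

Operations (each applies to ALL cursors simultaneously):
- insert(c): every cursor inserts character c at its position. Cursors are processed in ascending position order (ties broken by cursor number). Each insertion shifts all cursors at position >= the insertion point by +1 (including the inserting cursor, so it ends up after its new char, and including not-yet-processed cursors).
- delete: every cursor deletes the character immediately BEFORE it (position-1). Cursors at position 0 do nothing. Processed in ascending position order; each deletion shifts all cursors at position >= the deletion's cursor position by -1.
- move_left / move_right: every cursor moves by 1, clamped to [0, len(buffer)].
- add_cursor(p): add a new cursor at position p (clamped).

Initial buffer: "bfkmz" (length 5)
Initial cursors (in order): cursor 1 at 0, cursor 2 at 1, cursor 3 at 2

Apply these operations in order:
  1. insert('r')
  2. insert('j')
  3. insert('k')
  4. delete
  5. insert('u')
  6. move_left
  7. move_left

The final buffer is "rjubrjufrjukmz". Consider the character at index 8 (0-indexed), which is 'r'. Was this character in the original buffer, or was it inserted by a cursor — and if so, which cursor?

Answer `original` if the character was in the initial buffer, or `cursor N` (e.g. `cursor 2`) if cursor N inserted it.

Answer: cursor 3

Derivation:
After op 1 (insert('r')): buffer="rbrfrkmz" (len 8), cursors c1@1 c2@3 c3@5, authorship 1.2.3...
After op 2 (insert('j')): buffer="rjbrjfrjkmz" (len 11), cursors c1@2 c2@5 c3@8, authorship 11.22.33...
After op 3 (insert('k')): buffer="rjkbrjkfrjkkmz" (len 14), cursors c1@3 c2@7 c3@11, authorship 111.222.333...
After op 4 (delete): buffer="rjbrjfrjkmz" (len 11), cursors c1@2 c2@5 c3@8, authorship 11.22.33...
After op 5 (insert('u')): buffer="rjubrjufrjukmz" (len 14), cursors c1@3 c2@7 c3@11, authorship 111.222.333...
After op 6 (move_left): buffer="rjubrjufrjukmz" (len 14), cursors c1@2 c2@6 c3@10, authorship 111.222.333...
After op 7 (move_left): buffer="rjubrjufrjukmz" (len 14), cursors c1@1 c2@5 c3@9, authorship 111.222.333...
Authorship (.=original, N=cursor N): 1 1 1 . 2 2 2 . 3 3 3 . . .
Index 8: author = 3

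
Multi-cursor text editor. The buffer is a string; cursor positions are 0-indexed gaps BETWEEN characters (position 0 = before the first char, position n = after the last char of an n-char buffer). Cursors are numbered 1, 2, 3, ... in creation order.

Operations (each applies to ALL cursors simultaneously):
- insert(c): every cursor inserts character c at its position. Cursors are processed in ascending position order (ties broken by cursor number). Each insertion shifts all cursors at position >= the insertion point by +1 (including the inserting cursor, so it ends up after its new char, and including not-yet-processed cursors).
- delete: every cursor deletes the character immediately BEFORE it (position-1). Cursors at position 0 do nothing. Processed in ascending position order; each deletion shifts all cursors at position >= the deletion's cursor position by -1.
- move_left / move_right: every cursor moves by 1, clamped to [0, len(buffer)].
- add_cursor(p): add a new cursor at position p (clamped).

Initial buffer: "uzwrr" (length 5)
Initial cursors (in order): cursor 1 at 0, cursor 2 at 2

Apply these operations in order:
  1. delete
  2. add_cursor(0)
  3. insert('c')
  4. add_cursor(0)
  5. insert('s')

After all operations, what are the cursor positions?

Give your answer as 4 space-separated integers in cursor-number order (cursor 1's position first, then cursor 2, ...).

After op 1 (delete): buffer="uwrr" (len 4), cursors c1@0 c2@1, authorship ....
After op 2 (add_cursor(0)): buffer="uwrr" (len 4), cursors c1@0 c3@0 c2@1, authorship ....
After op 3 (insert('c')): buffer="ccucwrr" (len 7), cursors c1@2 c3@2 c2@4, authorship 13.2...
After op 4 (add_cursor(0)): buffer="ccucwrr" (len 7), cursors c4@0 c1@2 c3@2 c2@4, authorship 13.2...
After op 5 (insert('s')): buffer="sccssucswrr" (len 11), cursors c4@1 c1@5 c3@5 c2@8, authorship 41313.22...

Answer: 5 8 5 1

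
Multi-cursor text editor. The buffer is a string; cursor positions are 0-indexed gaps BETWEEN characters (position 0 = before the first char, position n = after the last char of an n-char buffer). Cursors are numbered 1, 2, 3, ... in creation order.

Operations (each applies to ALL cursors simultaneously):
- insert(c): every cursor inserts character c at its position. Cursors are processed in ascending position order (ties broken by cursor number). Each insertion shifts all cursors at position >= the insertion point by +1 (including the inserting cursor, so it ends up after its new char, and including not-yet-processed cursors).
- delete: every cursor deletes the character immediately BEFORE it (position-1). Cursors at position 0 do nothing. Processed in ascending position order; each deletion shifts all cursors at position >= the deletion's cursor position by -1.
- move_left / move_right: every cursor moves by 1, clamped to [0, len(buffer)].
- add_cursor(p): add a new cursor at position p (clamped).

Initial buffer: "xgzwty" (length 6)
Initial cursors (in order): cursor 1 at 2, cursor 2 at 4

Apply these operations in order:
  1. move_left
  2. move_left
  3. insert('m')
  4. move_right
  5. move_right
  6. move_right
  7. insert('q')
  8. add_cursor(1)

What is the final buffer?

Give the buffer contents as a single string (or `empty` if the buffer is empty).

After op 1 (move_left): buffer="xgzwty" (len 6), cursors c1@1 c2@3, authorship ......
After op 2 (move_left): buffer="xgzwty" (len 6), cursors c1@0 c2@2, authorship ......
After op 3 (insert('m')): buffer="mxgmzwty" (len 8), cursors c1@1 c2@4, authorship 1..2....
After op 4 (move_right): buffer="mxgmzwty" (len 8), cursors c1@2 c2@5, authorship 1..2....
After op 5 (move_right): buffer="mxgmzwty" (len 8), cursors c1@3 c2@6, authorship 1..2....
After op 6 (move_right): buffer="mxgmzwty" (len 8), cursors c1@4 c2@7, authorship 1..2....
After op 7 (insert('q')): buffer="mxgmqzwtqy" (len 10), cursors c1@5 c2@9, authorship 1..21...2.
After op 8 (add_cursor(1)): buffer="mxgmqzwtqy" (len 10), cursors c3@1 c1@5 c2@9, authorship 1..21...2.

Answer: mxgmqzwtqy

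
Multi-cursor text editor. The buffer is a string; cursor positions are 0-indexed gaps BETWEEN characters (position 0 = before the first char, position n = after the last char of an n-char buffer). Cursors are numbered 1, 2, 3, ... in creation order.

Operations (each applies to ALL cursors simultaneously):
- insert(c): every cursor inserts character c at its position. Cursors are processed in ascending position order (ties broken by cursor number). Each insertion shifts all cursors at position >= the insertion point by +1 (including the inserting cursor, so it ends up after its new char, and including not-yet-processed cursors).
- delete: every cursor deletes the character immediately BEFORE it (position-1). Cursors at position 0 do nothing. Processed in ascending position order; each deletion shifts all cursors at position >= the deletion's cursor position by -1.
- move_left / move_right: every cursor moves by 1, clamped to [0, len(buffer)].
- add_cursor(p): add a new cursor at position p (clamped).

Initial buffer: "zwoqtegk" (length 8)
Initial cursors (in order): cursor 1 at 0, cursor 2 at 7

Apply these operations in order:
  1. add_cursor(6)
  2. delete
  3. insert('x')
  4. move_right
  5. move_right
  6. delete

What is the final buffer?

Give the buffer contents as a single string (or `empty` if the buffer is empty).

Answer: xzoqtx

Derivation:
After op 1 (add_cursor(6)): buffer="zwoqtegk" (len 8), cursors c1@0 c3@6 c2@7, authorship ........
After op 2 (delete): buffer="zwoqtk" (len 6), cursors c1@0 c2@5 c3@5, authorship ......
After op 3 (insert('x')): buffer="xzwoqtxxk" (len 9), cursors c1@1 c2@8 c3@8, authorship 1.....23.
After op 4 (move_right): buffer="xzwoqtxxk" (len 9), cursors c1@2 c2@9 c3@9, authorship 1.....23.
After op 5 (move_right): buffer="xzwoqtxxk" (len 9), cursors c1@3 c2@9 c3@9, authorship 1.....23.
After op 6 (delete): buffer="xzoqtx" (len 6), cursors c1@2 c2@6 c3@6, authorship 1....2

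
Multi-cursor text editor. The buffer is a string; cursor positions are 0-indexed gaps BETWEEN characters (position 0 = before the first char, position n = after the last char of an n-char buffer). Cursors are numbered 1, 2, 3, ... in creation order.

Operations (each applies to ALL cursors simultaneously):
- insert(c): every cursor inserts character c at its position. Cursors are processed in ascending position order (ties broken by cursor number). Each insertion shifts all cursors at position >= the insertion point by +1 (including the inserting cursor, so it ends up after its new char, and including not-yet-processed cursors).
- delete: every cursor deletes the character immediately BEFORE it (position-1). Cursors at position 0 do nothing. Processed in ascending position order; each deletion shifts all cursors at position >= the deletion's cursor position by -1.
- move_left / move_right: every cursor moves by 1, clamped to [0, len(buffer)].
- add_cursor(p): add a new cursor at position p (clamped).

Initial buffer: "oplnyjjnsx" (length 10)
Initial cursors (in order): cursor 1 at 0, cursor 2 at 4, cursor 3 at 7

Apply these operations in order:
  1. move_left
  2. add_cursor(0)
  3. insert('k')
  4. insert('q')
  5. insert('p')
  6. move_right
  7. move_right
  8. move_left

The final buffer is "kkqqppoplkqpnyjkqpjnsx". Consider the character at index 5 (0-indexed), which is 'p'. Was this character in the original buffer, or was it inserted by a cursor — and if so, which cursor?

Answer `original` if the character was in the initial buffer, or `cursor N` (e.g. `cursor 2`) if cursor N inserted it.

After op 1 (move_left): buffer="oplnyjjnsx" (len 10), cursors c1@0 c2@3 c3@6, authorship ..........
After op 2 (add_cursor(0)): buffer="oplnyjjnsx" (len 10), cursors c1@0 c4@0 c2@3 c3@6, authorship ..........
After op 3 (insert('k')): buffer="kkoplknyjkjnsx" (len 14), cursors c1@2 c4@2 c2@6 c3@10, authorship 14...2...3....
After op 4 (insert('q')): buffer="kkqqoplkqnyjkqjnsx" (len 18), cursors c1@4 c4@4 c2@9 c3@14, authorship 1414...22...33....
After op 5 (insert('p')): buffer="kkqqppoplkqpnyjkqpjnsx" (len 22), cursors c1@6 c4@6 c2@12 c3@18, authorship 141414...222...333....
After op 6 (move_right): buffer="kkqqppoplkqpnyjkqpjnsx" (len 22), cursors c1@7 c4@7 c2@13 c3@19, authorship 141414...222...333....
After op 7 (move_right): buffer="kkqqppoplkqpnyjkqpjnsx" (len 22), cursors c1@8 c4@8 c2@14 c3@20, authorship 141414...222...333....
After op 8 (move_left): buffer="kkqqppoplkqpnyjkqpjnsx" (len 22), cursors c1@7 c4@7 c2@13 c3@19, authorship 141414...222...333....
Authorship (.=original, N=cursor N): 1 4 1 4 1 4 . . . 2 2 2 . . . 3 3 3 . . . .
Index 5: author = 4

Answer: cursor 4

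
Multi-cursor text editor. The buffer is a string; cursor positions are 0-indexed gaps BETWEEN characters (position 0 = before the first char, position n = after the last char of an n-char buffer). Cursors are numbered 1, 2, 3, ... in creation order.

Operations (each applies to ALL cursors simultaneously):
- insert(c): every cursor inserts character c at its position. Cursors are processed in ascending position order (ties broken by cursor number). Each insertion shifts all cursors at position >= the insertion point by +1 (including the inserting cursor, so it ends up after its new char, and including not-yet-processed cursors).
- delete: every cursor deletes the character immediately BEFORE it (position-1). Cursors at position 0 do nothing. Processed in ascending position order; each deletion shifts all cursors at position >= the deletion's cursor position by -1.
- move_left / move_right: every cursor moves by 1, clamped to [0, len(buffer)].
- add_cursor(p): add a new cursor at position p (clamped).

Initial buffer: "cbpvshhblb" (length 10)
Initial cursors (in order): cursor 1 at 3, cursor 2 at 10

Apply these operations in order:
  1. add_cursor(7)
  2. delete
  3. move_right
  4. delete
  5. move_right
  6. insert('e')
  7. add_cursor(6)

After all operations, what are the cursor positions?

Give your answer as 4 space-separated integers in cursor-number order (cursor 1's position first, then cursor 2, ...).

After op 1 (add_cursor(7)): buffer="cbpvshhblb" (len 10), cursors c1@3 c3@7 c2@10, authorship ..........
After op 2 (delete): buffer="cbvshbl" (len 7), cursors c1@2 c3@5 c2@7, authorship .......
After op 3 (move_right): buffer="cbvshbl" (len 7), cursors c1@3 c3@6 c2@7, authorship .......
After op 4 (delete): buffer="cbsh" (len 4), cursors c1@2 c2@4 c3@4, authorship ....
After op 5 (move_right): buffer="cbsh" (len 4), cursors c1@3 c2@4 c3@4, authorship ....
After op 6 (insert('e')): buffer="cbsehee" (len 7), cursors c1@4 c2@7 c3@7, authorship ...1.23
After op 7 (add_cursor(6)): buffer="cbsehee" (len 7), cursors c1@4 c4@6 c2@7 c3@7, authorship ...1.23

Answer: 4 7 7 6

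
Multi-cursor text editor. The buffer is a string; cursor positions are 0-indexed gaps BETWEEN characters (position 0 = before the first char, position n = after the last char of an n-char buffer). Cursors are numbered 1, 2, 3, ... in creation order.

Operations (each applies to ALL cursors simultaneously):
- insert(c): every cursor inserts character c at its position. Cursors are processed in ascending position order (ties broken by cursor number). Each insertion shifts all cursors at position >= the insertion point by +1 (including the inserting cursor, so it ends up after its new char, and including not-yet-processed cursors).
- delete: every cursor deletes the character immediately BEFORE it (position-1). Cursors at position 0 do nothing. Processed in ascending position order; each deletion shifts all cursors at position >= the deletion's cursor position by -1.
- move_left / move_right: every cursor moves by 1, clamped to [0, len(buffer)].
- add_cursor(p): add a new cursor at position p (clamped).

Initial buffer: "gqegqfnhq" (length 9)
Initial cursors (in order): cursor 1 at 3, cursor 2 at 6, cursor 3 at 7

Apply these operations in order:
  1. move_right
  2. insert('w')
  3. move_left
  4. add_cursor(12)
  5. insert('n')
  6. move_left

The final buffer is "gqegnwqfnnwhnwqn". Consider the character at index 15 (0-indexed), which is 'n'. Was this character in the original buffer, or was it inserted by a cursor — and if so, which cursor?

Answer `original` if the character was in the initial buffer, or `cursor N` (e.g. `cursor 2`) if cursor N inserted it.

Answer: cursor 4

Derivation:
After op 1 (move_right): buffer="gqegqfnhq" (len 9), cursors c1@4 c2@7 c3@8, authorship .........
After op 2 (insert('w')): buffer="gqegwqfnwhwq" (len 12), cursors c1@5 c2@9 c3@11, authorship ....1...2.3.
After op 3 (move_left): buffer="gqegwqfnwhwq" (len 12), cursors c1@4 c2@8 c3@10, authorship ....1...2.3.
After op 4 (add_cursor(12)): buffer="gqegwqfnwhwq" (len 12), cursors c1@4 c2@8 c3@10 c4@12, authorship ....1...2.3.
After op 5 (insert('n')): buffer="gqegnwqfnnwhnwqn" (len 16), cursors c1@5 c2@10 c3@13 c4@16, authorship ....11...22.33.4
After op 6 (move_left): buffer="gqegnwqfnnwhnwqn" (len 16), cursors c1@4 c2@9 c3@12 c4@15, authorship ....11...22.33.4
Authorship (.=original, N=cursor N): . . . . 1 1 . . . 2 2 . 3 3 . 4
Index 15: author = 4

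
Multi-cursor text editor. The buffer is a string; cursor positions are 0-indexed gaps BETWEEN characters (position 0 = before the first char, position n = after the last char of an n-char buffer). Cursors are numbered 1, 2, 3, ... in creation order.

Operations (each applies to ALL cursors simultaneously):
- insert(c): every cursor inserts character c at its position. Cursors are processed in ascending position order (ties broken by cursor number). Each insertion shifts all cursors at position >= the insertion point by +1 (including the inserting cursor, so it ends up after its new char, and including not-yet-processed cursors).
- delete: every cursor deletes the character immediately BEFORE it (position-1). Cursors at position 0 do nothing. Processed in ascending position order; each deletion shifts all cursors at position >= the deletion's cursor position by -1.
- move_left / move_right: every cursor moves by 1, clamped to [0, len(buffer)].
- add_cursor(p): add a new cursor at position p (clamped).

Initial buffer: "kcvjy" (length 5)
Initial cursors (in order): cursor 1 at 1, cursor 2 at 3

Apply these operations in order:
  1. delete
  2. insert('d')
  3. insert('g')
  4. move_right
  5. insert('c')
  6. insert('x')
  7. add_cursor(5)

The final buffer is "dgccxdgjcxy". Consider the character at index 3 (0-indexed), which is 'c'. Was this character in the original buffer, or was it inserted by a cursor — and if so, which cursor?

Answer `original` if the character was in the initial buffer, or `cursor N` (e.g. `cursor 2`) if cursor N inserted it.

After op 1 (delete): buffer="cjy" (len 3), cursors c1@0 c2@1, authorship ...
After op 2 (insert('d')): buffer="dcdjy" (len 5), cursors c1@1 c2@3, authorship 1.2..
After op 3 (insert('g')): buffer="dgcdgjy" (len 7), cursors c1@2 c2@5, authorship 11.22..
After op 4 (move_right): buffer="dgcdgjy" (len 7), cursors c1@3 c2@6, authorship 11.22..
After op 5 (insert('c')): buffer="dgccdgjcy" (len 9), cursors c1@4 c2@8, authorship 11.122.2.
After op 6 (insert('x')): buffer="dgccxdgjcxy" (len 11), cursors c1@5 c2@10, authorship 11.1122.22.
After op 7 (add_cursor(5)): buffer="dgccxdgjcxy" (len 11), cursors c1@5 c3@5 c2@10, authorship 11.1122.22.
Authorship (.=original, N=cursor N): 1 1 . 1 1 2 2 . 2 2 .
Index 3: author = 1

Answer: cursor 1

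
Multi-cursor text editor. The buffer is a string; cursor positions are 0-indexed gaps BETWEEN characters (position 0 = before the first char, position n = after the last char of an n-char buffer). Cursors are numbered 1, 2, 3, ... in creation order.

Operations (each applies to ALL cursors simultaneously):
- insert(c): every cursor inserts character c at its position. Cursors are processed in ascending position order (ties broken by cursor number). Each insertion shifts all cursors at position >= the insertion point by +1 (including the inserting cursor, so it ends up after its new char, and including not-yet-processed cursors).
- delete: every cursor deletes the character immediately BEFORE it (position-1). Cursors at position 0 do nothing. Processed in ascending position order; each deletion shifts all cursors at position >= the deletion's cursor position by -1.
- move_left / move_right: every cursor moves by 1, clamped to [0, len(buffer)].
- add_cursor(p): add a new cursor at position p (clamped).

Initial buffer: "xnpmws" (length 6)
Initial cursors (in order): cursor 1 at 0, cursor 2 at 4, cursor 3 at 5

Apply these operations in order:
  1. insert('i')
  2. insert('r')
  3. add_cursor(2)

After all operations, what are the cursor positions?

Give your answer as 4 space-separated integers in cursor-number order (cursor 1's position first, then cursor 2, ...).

After op 1 (insert('i')): buffer="ixnpmiwis" (len 9), cursors c1@1 c2@6 c3@8, authorship 1....2.3.
After op 2 (insert('r')): buffer="irxnpmirwirs" (len 12), cursors c1@2 c2@8 c3@11, authorship 11....22.33.
After op 3 (add_cursor(2)): buffer="irxnpmirwirs" (len 12), cursors c1@2 c4@2 c2@8 c3@11, authorship 11....22.33.

Answer: 2 8 11 2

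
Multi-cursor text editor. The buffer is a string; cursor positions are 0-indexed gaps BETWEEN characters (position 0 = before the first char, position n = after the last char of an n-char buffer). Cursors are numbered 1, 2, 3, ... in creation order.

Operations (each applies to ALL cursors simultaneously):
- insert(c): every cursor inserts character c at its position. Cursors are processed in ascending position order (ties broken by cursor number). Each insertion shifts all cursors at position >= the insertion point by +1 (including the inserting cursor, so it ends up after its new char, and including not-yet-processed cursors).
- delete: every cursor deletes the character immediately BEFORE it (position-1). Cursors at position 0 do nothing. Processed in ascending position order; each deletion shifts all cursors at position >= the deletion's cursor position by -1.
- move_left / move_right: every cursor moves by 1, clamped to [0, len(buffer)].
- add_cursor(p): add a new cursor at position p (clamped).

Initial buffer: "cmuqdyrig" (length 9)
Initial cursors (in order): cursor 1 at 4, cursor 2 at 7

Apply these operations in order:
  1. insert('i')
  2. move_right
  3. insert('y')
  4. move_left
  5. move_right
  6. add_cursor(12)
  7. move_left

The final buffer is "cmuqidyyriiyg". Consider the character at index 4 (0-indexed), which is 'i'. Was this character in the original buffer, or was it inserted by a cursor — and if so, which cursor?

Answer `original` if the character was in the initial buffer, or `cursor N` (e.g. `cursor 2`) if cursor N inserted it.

After op 1 (insert('i')): buffer="cmuqidyriig" (len 11), cursors c1@5 c2@9, authorship ....1...2..
After op 2 (move_right): buffer="cmuqidyriig" (len 11), cursors c1@6 c2@10, authorship ....1...2..
After op 3 (insert('y')): buffer="cmuqidyyriiyg" (len 13), cursors c1@7 c2@12, authorship ....1.1..2.2.
After op 4 (move_left): buffer="cmuqidyyriiyg" (len 13), cursors c1@6 c2@11, authorship ....1.1..2.2.
After op 5 (move_right): buffer="cmuqidyyriiyg" (len 13), cursors c1@7 c2@12, authorship ....1.1..2.2.
After op 6 (add_cursor(12)): buffer="cmuqidyyriiyg" (len 13), cursors c1@7 c2@12 c3@12, authorship ....1.1..2.2.
After op 7 (move_left): buffer="cmuqidyyriiyg" (len 13), cursors c1@6 c2@11 c3@11, authorship ....1.1..2.2.
Authorship (.=original, N=cursor N): . . . . 1 . 1 . . 2 . 2 .
Index 4: author = 1

Answer: cursor 1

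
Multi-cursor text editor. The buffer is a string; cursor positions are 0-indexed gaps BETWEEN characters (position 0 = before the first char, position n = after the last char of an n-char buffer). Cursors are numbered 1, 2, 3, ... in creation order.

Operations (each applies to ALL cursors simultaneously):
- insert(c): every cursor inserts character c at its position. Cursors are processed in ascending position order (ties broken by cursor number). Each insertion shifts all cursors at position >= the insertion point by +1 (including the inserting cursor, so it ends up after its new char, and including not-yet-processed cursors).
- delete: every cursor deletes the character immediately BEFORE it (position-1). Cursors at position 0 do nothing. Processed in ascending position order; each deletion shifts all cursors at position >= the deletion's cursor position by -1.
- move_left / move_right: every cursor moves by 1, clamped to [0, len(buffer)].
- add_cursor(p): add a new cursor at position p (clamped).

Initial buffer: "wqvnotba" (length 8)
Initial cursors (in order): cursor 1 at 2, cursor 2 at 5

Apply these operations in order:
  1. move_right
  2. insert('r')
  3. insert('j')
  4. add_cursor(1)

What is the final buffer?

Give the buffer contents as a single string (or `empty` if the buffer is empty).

After op 1 (move_right): buffer="wqvnotba" (len 8), cursors c1@3 c2@6, authorship ........
After op 2 (insert('r')): buffer="wqvrnotrba" (len 10), cursors c1@4 c2@8, authorship ...1...2..
After op 3 (insert('j')): buffer="wqvrjnotrjba" (len 12), cursors c1@5 c2@10, authorship ...11...22..
After op 4 (add_cursor(1)): buffer="wqvrjnotrjba" (len 12), cursors c3@1 c1@5 c2@10, authorship ...11...22..

Answer: wqvrjnotrjba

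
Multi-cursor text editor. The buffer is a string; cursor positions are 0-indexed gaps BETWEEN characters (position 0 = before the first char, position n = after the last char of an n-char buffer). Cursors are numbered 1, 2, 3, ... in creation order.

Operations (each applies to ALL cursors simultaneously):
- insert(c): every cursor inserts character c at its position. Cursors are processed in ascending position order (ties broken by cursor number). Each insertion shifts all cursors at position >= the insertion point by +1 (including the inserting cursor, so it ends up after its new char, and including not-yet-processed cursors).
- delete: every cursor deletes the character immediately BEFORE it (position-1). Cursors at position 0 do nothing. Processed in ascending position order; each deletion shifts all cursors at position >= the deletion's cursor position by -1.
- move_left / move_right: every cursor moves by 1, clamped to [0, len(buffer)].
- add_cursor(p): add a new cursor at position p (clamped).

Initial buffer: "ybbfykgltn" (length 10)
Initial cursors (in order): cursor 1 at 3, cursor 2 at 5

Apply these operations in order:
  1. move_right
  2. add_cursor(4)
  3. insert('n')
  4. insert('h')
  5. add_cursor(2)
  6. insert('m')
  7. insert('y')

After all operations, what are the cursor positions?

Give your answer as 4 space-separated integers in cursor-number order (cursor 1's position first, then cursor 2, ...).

Answer: 14 20 14 4

Derivation:
After op 1 (move_right): buffer="ybbfykgltn" (len 10), cursors c1@4 c2@6, authorship ..........
After op 2 (add_cursor(4)): buffer="ybbfykgltn" (len 10), cursors c1@4 c3@4 c2@6, authorship ..........
After op 3 (insert('n')): buffer="ybbfnnykngltn" (len 13), cursors c1@6 c3@6 c2@9, authorship ....13..2....
After op 4 (insert('h')): buffer="ybbfnnhhyknhgltn" (len 16), cursors c1@8 c3@8 c2@12, authorship ....1313..22....
After op 5 (add_cursor(2)): buffer="ybbfnnhhyknhgltn" (len 16), cursors c4@2 c1@8 c3@8 c2@12, authorship ....1313..22....
After op 6 (insert('m')): buffer="ybmbfnnhhmmyknhmgltn" (len 20), cursors c4@3 c1@11 c3@11 c2@16, authorship ..4..131313..222....
After op 7 (insert('y')): buffer="ybmybfnnhhmmyyyknhmygltn" (len 24), cursors c4@4 c1@14 c3@14 c2@20, authorship ..44..13131313..2222....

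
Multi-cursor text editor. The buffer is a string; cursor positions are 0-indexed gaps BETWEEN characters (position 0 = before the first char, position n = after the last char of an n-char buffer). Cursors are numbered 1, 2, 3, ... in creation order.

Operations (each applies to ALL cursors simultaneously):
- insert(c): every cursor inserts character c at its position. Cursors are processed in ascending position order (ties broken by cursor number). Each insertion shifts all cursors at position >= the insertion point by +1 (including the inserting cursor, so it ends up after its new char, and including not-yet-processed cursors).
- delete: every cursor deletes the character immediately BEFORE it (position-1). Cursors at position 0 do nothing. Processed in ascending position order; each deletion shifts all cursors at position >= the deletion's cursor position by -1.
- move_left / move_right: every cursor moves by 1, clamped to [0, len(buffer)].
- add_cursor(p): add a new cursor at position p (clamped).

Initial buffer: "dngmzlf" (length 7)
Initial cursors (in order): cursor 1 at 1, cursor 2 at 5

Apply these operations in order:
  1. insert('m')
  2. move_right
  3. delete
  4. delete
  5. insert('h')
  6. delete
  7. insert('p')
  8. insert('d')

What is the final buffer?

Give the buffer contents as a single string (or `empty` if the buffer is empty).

Answer: dpdgmzpdf

Derivation:
After op 1 (insert('m')): buffer="dmngmzmlf" (len 9), cursors c1@2 c2@7, authorship .1....2..
After op 2 (move_right): buffer="dmngmzmlf" (len 9), cursors c1@3 c2@8, authorship .1....2..
After op 3 (delete): buffer="dmgmzmf" (len 7), cursors c1@2 c2@6, authorship .1...2.
After op 4 (delete): buffer="dgmzf" (len 5), cursors c1@1 c2@4, authorship .....
After op 5 (insert('h')): buffer="dhgmzhf" (len 7), cursors c1@2 c2@6, authorship .1...2.
After op 6 (delete): buffer="dgmzf" (len 5), cursors c1@1 c2@4, authorship .....
After op 7 (insert('p')): buffer="dpgmzpf" (len 7), cursors c1@2 c2@6, authorship .1...2.
After op 8 (insert('d')): buffer="dpdgmzpdf" (len 9), cursors c1@3 c2@8, authorship .11...22.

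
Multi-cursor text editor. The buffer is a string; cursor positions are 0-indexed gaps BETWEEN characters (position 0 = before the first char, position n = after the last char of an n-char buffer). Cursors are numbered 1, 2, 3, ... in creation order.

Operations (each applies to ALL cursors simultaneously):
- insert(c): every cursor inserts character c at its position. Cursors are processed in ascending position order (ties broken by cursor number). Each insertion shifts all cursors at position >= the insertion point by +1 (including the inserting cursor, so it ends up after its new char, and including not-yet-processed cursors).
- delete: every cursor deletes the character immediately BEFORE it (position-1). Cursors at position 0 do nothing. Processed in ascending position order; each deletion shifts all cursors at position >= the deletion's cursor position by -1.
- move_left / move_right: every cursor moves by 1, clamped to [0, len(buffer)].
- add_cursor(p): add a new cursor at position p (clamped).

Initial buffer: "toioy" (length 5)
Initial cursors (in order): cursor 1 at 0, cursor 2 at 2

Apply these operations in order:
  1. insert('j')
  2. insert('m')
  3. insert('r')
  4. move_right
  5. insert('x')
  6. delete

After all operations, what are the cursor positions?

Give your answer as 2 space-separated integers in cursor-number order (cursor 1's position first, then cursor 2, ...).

After op 1 (insert('j')): buffer="jtojioy" (len 7), cursors c1@1 c2@4, authorship 1..2...
After op 2 (insert('m')): buffer="jmtojmioy" (len 9), cursors c1@2 c2@6, authorship 11..22...
After op 3 (insert('r')): buffer="jmrtojmrioy" (len 11), cursors c1@3 c2@8, authorship 111..222...
After op 4 (move_right): buffer="jmrtojmrioy" (len 11), cursors c1@4 c2@9, authorship 111..222...
After op 5 (insert('x')): buffer="jmrtxojmrixoy" (len 13), cursors c1@5 c2@11, authorship 111.1.222.2..
After op 6 (delete): buffer="jmrtojmrioy" (len 11), cursors c1@4 c2@9, authorship 111..222...

Answer: 4 9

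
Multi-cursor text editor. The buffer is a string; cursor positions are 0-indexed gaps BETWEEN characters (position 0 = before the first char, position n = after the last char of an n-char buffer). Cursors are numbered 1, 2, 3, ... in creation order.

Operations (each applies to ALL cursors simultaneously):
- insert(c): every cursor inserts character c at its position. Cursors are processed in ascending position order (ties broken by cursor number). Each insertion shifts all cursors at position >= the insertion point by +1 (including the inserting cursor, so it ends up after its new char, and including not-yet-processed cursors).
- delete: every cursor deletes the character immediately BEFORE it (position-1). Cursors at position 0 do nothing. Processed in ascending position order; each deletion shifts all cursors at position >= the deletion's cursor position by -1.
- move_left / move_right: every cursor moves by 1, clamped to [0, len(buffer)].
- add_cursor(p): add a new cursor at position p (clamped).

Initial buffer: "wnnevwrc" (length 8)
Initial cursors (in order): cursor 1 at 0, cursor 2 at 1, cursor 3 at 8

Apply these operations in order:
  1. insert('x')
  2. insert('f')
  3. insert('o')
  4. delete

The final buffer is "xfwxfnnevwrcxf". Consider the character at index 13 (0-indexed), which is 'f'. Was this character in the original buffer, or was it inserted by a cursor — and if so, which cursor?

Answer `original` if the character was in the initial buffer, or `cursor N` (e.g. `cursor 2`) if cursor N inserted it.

Answer: cursor 3

Derivation:
After op 1 (insert('x')): buffer="xwxnnevwrcx" (len 11), cursors c1@1 c2@3 c3@11, authorship 1.2.......3
After op 2 (insert('f')): buffer="xfwxfnnevwrcxf" (len 14), cursors c1@2 c2@5 c3@14, authorship 11.22.......33
After op 3 (insert('o')): buffer="xfowxfonnevwrcxfo" (len 17), cursors c1@3 c2@7 c3@17, authorship 111.222.......333
After op 4 (delete): buffer="xfwxfnnevwrcxf" (len 14), cursors c1@2 c2@5 c3@14, authorship 11.22.......33
Authorship (.=original, N=cursor N): 1 1 . 2 2 . . . . . . . 3 3
Index 13: author = 3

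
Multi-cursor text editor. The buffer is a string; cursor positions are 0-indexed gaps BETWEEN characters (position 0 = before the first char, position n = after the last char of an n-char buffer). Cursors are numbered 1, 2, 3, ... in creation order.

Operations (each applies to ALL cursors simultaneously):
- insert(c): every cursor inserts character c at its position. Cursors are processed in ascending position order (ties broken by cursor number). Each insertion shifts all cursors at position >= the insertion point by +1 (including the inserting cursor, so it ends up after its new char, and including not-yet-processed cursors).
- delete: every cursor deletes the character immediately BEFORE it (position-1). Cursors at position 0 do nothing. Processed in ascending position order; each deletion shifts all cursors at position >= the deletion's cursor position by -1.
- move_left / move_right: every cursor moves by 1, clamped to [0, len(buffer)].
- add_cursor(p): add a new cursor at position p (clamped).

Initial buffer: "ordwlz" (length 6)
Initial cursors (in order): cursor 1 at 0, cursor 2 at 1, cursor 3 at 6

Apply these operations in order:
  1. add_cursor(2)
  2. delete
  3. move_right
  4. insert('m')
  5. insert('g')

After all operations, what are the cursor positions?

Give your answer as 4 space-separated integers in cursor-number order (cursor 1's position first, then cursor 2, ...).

After op 1 (add_cursor(2)): buffer="ordwlz" (len 6), cursors c1@0 c2@1 c4@2 c3@6, authorship ......
After op 2 (delete): buffer="dwl" (len 3), cursors c1@0 c2@0 c4@0 c3@3, authorship ...
After op 3 (move_right): buffer="dwl" (len 3), cursors c1@1 c2@1 c4@1 c3@3, authorship ...
After op 4 (insert('m')): buffer="dmmmwlm" (len 7), cursors c1@4 c2@4 c4@4 c3@7, authorship .124..3
After op 5 (insert('g')): buffer="dmmmgggwlmg" (len 11), cursors c1@7 c2@7 c4@7 c3@11, authorship .124124..33

Answer: 7 7 11 7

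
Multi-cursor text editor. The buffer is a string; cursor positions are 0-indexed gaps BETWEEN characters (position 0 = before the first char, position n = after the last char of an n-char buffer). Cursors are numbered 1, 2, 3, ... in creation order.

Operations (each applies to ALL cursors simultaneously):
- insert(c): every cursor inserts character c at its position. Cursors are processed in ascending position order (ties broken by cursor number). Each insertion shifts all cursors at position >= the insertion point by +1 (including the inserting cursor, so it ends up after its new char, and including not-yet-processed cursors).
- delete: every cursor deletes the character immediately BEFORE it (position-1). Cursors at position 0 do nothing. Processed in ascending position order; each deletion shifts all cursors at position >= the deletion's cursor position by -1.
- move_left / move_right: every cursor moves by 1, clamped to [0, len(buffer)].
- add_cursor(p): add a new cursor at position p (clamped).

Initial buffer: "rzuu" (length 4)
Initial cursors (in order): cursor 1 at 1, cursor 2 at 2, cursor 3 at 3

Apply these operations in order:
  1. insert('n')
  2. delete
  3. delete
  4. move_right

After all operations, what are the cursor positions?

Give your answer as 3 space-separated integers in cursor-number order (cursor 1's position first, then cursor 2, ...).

After op 1 (insert('n')): buffer="rnznunu" (len 7), cursors c1@2 c2@4 c3@6, authorship .1.2.3.
After op 2 (delete): buffer="rzuu" (len 4), cursors c1@1 c2@2 c3@3, authorship ....
After op 3 (delete): buffer="u" (len 1), cursors c1@0 c2@0 c3@0, authorship .
After op 4 (move_right): buffer="u" (len 1), cursors c1@1 c2@1 c3@1, authorship .

Answer: 1 1 1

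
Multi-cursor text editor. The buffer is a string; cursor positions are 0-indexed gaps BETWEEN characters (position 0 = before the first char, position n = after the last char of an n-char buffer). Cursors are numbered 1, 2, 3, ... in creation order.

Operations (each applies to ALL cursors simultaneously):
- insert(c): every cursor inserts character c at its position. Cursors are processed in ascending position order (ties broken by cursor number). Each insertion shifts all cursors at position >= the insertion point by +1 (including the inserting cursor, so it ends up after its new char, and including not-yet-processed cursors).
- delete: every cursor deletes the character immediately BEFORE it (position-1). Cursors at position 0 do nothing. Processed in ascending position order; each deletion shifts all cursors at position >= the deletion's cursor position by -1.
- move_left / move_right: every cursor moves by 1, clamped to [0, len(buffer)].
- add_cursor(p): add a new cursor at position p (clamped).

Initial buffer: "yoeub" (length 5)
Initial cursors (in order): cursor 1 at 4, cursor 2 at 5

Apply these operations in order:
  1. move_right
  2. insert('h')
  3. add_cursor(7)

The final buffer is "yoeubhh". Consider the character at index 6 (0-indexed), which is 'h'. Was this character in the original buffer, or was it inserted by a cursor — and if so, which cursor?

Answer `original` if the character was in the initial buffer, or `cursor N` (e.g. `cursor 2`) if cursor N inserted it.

Answer: cursor 2

Derivation:
After op 1 (move_right): buffer="yoeub" (len 5), cursors c1@5 c2@5, authorship .....
After op 2 (insert('h')): buffer="yoeubhh" (len 7), cursors c1@7 c2@7, authorship .....12
After op 3 (add_cursor(7)): buffer="yoeubhh" (len 7), cursors c1@7 c2@7 c3@7, authorship .....12
Authorship (.=original, N=cursor N): . . . . . 1 2
Index 6: author = 2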